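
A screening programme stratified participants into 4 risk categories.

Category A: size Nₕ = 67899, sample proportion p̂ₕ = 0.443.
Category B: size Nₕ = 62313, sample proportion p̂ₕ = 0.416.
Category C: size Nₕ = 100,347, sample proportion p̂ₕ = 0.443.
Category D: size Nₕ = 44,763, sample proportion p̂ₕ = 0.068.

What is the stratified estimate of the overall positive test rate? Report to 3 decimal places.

Wₕ = Nₕ/N with N = 275322: 0.2466, 0.2263, 0.3645, 0.1626.
p̂_st = 0.2466·0.443 + 0.2263·0.416 + 0.3645·0.443 + 0.1626·0.068 ≈ 0.37592... → 0.376.

0.376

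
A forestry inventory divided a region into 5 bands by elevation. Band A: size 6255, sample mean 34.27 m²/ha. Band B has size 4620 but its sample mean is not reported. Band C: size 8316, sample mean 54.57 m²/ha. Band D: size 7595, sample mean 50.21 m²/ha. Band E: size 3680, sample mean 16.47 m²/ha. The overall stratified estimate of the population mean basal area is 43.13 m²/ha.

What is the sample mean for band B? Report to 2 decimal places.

N = 6255 + 4620 + 8316 + 7595 + 3680 = 30466.
Overall total = μ·N = 43.13·30466 = 1313998.58.
Subtract the known strata: 6255·34.27 + 8316·54.57 + 7595·50.21 + 3680·16.47 = 1110117.52.
Remaining total for band B: 1313998.58 − 1110117.52 = 203881.06.
Divide by its size: 203881.06 / 4620 = 44.1301... → 44.13.

44.13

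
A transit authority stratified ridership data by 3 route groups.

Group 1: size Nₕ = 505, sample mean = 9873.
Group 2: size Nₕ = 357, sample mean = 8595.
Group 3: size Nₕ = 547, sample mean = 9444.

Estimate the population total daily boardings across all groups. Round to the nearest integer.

Estimate total by summing Nₕ·x̄ₕ over strata.
505·9873 + 357·8595 + 547·9444 = 4985865 + 3068415 + 5165868 = 13220148.

13220148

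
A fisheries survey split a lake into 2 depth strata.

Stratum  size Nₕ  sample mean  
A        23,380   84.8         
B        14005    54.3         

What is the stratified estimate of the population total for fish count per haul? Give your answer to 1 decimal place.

2743095.5

Estimate total by summing Nₕ·x̄ₕ over strata.
23380·84.8 + 14005·54.3 = 1982624 + 760471.5 = 2743095.5.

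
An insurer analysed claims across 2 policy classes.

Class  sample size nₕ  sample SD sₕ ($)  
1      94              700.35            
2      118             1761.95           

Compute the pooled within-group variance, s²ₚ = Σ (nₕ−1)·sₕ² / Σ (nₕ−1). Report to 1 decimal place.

1946849.1

1: (94−1)·700.35² = 93·490490.1225 = 45615581.3925
2: (118−1)·1761.95² = 117·3104467.8025 = 363222732.8925
Numerator = 408838314.285; denominator = Σ(nₕ−1) = 210.
s²ₚ = 408838314.285/210 = 1946849.116... → 1946849.1.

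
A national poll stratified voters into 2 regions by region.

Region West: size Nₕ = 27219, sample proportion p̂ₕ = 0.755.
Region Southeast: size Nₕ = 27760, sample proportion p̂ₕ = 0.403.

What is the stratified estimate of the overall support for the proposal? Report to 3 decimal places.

Wₕ = Nₕ/N with N = 54979: 0.4951, 0.5049.
p̂_st = 0.4951·0.755 + 0.5049·0.403 ≈ 0.57727... → 0.577.

0.577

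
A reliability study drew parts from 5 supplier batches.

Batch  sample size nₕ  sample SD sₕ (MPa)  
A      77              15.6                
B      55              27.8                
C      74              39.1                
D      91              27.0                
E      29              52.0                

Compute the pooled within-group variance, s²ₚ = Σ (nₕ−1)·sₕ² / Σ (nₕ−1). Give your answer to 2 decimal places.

Degrees of freedom: 76 + 54 + 73 + 90 + 28 = 321.
Σ(nₕ−1)sₕ² = 76·243.36 + 54·772.84 + 73·1528.81 + 90·729 + 28·2704 = 313153.85.
s²ₚ = 313153.85 / 321 = 975.5572... → 975.56.

975.56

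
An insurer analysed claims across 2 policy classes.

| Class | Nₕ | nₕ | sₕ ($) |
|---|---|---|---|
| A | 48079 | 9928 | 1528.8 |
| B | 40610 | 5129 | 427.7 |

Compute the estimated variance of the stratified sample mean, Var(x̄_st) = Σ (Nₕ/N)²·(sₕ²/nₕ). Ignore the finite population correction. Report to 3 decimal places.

76.663

N = 88689; Wₕ = Nₕ/N.
class A: (48079/88689)²·1528.8²/9928 = 69.184836
class B: (40610/88689)²·427.7²/5129 = 7.477773
Sum = 76.662609 → 76.663.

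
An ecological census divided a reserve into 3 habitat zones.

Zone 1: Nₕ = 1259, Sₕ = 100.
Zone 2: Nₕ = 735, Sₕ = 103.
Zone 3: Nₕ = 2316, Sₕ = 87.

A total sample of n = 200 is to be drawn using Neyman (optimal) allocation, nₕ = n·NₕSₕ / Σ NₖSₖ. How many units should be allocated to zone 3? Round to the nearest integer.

Σ NₕSₕ = 1259·100 + 735·103 + 2316·87 = 403097.
Share for 3: 201492/403097 = 0.49986.
n_3 = 200 × 0.49986 = 99.972... → 100.

100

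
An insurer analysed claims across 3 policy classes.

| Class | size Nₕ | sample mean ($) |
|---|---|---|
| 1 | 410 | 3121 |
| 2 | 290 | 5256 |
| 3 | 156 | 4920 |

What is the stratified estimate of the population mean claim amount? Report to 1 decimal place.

4172.2

N = 410 + 290 + 156 = 856.
Weight each subgroup mean by Nₕ/N and sum.
Σ Nₕx̄ₕ = 410·3121 + 290·5256 + 156·4920 = 1279610 + 1524240 + 767520 = 3571370.
Divide by N: 3571370 / 856 = 4172.161... → 4172.2.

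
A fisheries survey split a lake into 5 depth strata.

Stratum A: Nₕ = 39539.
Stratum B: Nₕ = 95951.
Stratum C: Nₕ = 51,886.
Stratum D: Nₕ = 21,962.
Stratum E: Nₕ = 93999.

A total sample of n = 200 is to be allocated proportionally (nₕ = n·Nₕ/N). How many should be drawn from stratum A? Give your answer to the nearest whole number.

26

Share of stratum A = 39539/303337 = 0.13035.
Allocate 200 × 0.13035 = 26.069... → 26.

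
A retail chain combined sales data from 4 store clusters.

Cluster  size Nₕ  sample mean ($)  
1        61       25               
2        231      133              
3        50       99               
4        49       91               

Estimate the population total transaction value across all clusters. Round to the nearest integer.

41657

Population total = Σ Nₕ·x̄ₕ (each stratum's size times its mean).
61·25 + 231·133 + 50·99 + 49·91 = 1525 + 30723 + 4950 + 4459 = 41657.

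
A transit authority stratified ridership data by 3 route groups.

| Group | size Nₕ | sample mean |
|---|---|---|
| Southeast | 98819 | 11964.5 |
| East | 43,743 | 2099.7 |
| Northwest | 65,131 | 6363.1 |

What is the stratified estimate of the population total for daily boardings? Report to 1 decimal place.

1688602168.7

Estimate total by summing Nₕ·x̄ₕ over strata.
98819·11964.5 + 43743·2099.7 + 65131·6363.1 = 1182319925.5 + 91847177.1 + 414435066.1 = 1688602168.7.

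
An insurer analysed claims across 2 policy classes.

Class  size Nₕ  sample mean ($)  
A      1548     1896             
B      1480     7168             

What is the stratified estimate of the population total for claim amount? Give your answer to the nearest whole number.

A: 1548·1896 = 2935008
B: 1480·7168 = 10608640
τ̂ = Σ Nₕx̄ₕ = 13543648.

13543648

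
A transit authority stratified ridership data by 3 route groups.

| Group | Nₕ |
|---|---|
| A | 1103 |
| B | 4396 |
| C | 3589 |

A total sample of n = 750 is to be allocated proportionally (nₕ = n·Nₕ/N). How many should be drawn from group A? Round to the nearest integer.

91

N = 1103 + 4396 + 3589 = 9088.
n_A = 750·1103/9088 = 91.027... → 91.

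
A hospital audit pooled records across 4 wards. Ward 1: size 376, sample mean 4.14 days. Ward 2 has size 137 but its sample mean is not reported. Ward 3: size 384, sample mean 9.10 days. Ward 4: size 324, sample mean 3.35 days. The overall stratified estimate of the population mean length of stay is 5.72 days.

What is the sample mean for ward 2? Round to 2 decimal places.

N = 376 + 137 + 384 + 324 = 1221.
Overall total = μ·N = 5.72·1221 = 6984.12.
Subtract the known strata: 376·4.14 + 384·9.10 + 324·3.35 = 6136.44.
Remaining total for ward 2: 6984.12 − 6136.44 = 847.68.
Divide by its size: 847.68 / 137 = 6.1874... → 6.19.

6.19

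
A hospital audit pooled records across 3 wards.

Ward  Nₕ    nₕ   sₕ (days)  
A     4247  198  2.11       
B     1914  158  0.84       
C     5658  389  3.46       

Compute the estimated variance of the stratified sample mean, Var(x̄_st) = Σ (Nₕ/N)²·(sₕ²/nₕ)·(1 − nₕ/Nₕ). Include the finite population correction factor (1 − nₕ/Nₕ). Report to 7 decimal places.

N = 11819. Term for each stratum: Wₕ²sₕ²/nₕ·(1−nₕ/Nₕ).
Var(x̄_st) = 0.0027680141 + 0.0001074500 + 0.0065679868 = 0.0094434509 → 0.0094435.

0.0094435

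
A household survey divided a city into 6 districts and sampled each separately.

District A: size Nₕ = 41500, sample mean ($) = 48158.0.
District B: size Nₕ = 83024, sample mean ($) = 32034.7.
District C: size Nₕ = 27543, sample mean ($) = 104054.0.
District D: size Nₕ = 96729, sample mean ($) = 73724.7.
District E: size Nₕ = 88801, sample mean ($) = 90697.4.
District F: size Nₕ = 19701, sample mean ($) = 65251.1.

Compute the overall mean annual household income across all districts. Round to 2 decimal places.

N = 357298; weights Wₕ = Nₕ/N = (0.1161, 0.2324, 0.0771, 0.2707, 0.2485, 0.0551).
x̄_st = Σ Wₕ·x̄ₕ = 0.1161·48158.0 + 0.2324·32034.7 + 0.0771·104054.0 + 0.2707·73724.7 + 0.2485·90697.4 + 0.0551·65251.1 ≈ 67156.8649...
→ 67156.86.

67156.86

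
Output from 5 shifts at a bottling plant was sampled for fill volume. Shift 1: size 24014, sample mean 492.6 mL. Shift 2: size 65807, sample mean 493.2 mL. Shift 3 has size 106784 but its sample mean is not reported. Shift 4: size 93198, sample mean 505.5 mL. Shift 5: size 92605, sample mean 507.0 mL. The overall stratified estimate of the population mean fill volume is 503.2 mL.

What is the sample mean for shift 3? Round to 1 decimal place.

N = 24014 + 65807 + 106784 + 93198 + 92605 = 382408.
Overall total = μ·N = 503.2·382408 = 192427705.6.
Subtract the known strata: 24014·492.6 + 65807·493.2 + 93198·505.5 + 92605·507.0 = 138347632.8.
Remaining total for shift 3: 192427705.6 − 138347632.8 = 54080072.8.
Divide by its size: 54080072.8 / 106784 = 506.444... → 506.4.

506.4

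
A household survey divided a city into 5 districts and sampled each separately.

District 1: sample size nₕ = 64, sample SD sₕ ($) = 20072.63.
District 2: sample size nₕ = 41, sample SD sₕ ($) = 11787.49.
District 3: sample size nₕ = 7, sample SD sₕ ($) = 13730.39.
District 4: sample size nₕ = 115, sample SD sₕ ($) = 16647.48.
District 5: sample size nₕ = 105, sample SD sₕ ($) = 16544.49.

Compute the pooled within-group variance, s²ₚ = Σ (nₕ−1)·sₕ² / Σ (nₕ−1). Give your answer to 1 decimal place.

1: (64−1)·20072.63² = 63·402910475.1169 = 25383359932.3647
2: (41−1)·11787.49² = 40·138944920.5001 = 5557796820.004
3: (7−1)·13730.39² = 6·188523609.5521 = 1131141657.3126
4: (115−1)·16647.48² = 114·277138590.3504 = 31593799299.9456
5: (105−1)·16544.49² = 104·273720149.3601 = 28466895533.4504
Numerator = 92132993243.0773; denominator = Σ(nₕ−1) = 327.
s²ₚ = 92132993243.0773/327 = 281752272.915... → 281752272.9.

281752272.9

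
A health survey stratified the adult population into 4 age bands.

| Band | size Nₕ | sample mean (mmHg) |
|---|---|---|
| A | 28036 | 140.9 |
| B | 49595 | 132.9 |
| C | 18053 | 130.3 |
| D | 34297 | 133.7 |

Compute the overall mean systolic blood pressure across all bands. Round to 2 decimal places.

x̄_st = (Σ Nₕx̄ₕ) / (Σ Nₕ) = (28036·140.9 + 49595·132.9 + 18053·130.3 + 34297·133.7) / 129981
= 17479262.7 / 129981 = 134.4755... → 134.48.

134.48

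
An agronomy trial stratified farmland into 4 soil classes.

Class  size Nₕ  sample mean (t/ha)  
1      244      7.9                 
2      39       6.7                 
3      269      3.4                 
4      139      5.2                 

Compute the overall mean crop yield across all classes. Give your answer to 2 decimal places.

x̄_st = (Σ Nₕx̄ₕ) / (Σ Nₕ) = (244·7.9 + 39·6.7 + 269·3.4 + 139·5.2) / 691
= 3826.3 / 691 = 5.5373... → 5.54.

5.54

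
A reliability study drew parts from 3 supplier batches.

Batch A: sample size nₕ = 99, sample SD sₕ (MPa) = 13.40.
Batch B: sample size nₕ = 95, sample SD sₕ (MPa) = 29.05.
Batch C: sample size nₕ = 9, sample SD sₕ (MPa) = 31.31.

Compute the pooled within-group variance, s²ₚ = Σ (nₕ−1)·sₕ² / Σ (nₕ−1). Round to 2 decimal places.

Degrees of freedom: 98 + 94 + 8 = 200.
Σ(nₕ−1)sₕ² = 98·179.56 + 94·843.9025 + 8·980.3161 = 104766.2438.
s²ₚ = 104766.2438 / 200 = 523.8312... → 523.83.

523.83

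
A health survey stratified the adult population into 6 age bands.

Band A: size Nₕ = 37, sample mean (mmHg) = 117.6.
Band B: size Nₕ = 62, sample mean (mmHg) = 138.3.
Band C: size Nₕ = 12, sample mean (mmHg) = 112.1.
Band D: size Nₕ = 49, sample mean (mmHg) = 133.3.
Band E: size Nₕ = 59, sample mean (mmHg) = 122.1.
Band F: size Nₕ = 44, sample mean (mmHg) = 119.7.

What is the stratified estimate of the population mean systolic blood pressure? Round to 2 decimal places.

126.51

x̄_st = (Σ Nₕx̄ₕ) / (Σ Nₕ) = (37·117.6 + 62·138.3 + 12·112.1 + 49·133.3 + 59·122.1 + 44·119.7) / 263
= 33273.4 / 263 = 126.5148... → 126.51.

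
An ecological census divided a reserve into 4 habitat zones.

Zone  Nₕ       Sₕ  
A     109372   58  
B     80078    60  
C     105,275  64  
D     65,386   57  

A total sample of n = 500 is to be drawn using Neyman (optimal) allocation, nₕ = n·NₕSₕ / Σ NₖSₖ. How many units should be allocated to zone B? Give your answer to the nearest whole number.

A: NₕSₕ = 109372·58 = 6343576
B: NₕSₕ = 80078·60 = 4804680
C: NₕSₕ = 105275·64 = 6737600
D: NₕSₕ = 65386·57 = 3727002
Σ NₕSₕ = 21612858.
n_B = 500·4804680/21612858 = 111.153... → 111.

111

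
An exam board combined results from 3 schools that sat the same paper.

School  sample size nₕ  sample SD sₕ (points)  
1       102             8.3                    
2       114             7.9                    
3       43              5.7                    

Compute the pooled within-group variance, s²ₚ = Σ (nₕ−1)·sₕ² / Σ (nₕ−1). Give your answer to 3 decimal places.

60.058

Degrees of freedom: 101 + 113 + 42 = 256.
Σ(nₕ−1)sₕ² = 101·68.89 + 113·62.41 + 42·32.49 = 15374.8.
s²ₚ = 15374.8 / 256 = 60.05781... → 60.058.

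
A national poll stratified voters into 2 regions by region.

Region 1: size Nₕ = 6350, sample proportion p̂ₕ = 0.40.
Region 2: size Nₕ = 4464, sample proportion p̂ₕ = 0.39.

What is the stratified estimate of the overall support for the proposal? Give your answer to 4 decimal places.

Wₕ = Nₕ/N with N = 10814: 0.5872, 0.4128.
p̂_st = 0.5872·0.40 + 0.4128·0.39 ≈ 0.395872... → 0.3959.

0.3959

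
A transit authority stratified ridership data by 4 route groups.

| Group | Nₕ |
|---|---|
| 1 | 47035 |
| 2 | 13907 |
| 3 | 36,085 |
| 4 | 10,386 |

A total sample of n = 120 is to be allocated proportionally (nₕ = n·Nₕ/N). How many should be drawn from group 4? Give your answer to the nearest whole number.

12

Share of group 4 = 10386/107413 = 0.09669.
Allocate 120 × 0.09669 = 11.603... → 12.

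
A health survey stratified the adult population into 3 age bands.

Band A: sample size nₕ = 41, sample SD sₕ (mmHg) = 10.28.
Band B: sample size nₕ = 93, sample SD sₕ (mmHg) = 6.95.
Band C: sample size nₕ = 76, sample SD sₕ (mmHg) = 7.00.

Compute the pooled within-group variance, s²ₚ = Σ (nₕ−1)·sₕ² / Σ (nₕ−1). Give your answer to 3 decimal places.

59.642

A: (41−1)·10.28² = 40·105.6784 = 4227.136
B: (93−1)·6.95² = 92·48.3025 = 4443.83
C: (76−1)·7.00² = 75·49 = 3675
Numerator = 12345.966; denominator = Σ(nₕ−1) = 207.
s²ₚ = 12345.966/207 = 59.64235... → 59.642.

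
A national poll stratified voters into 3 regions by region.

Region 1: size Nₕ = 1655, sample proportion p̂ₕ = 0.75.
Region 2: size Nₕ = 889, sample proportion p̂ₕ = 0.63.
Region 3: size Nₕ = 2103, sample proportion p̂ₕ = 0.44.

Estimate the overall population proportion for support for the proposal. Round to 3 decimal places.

Wₕ = Nₕ/N with N = 4647: 0.3561, 0.1913, 0.4526.
p̂_st = 0.3561·0.75 + 0.1913·0.63 + 0.4526·0.44 ≈ 0.58675... → 0.587.

0.587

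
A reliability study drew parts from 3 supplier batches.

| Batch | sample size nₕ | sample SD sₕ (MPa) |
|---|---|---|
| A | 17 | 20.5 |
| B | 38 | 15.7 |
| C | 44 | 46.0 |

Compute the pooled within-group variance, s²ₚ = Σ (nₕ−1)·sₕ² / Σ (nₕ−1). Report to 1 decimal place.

A: (17−1)·20.5² = 16·420.25 = 6724
B: (38−1)·15.7² = 37·246.49 = 9120.13
C: (44−1)·46.0² = 43·2116 = 90988
Numerator = 106832.13; denominator = Σ(nₕ−1) = 96.
s²ₚ = 106832.13/96 = 1112.835... → 1112.8.

1112.8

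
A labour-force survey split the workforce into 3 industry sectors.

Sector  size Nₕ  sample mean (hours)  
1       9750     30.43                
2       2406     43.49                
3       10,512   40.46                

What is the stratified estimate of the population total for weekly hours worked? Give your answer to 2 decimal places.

1: 9750·30.43 = 296692.5
2: 2406·43.49 = 104636.94
3: 10512·40.46 = 425315.52
τ̂ = Σ Nₕx̄ₕ = 826644.96.

826644.96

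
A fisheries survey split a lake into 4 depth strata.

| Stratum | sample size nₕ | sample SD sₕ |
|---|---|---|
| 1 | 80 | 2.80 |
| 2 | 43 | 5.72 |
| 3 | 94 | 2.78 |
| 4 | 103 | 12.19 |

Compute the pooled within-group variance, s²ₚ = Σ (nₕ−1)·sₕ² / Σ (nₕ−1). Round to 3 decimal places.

56.548

Degrees of freedom: 79 + 42 + 93 + 102 = 316.
Σ(nₕ−1)sₕ² = 79·7.84 + 42·32.7184 + 93·7.7284 + 102·148.5961 = 17869.0762.
s²ₚ = 17869.0762 / 316 = 56.54771... → 56.548.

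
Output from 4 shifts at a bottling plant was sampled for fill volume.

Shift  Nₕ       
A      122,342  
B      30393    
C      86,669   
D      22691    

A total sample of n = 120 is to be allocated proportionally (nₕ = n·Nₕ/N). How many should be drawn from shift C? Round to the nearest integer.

40

N = 122342 + 30393 + 86669 + 22691 = 262095.
n_C = 120·86669/262095 = 39.681... → 40.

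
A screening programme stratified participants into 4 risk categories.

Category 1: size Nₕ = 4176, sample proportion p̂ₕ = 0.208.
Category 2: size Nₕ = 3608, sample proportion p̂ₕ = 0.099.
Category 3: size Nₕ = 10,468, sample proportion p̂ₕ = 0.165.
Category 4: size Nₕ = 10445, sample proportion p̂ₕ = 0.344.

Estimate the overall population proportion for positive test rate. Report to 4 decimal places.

0.2281

Wₕ = Nₕ/N with N = 28697: 0.1455, 0.1257, 0.3648, 0.3640.
p̂_st = 0.1455·0.208 + 0.1257·0.099 + 0.3648·0.165 + 0.3640·0.344 ≈ 0.228111... → 0.2281.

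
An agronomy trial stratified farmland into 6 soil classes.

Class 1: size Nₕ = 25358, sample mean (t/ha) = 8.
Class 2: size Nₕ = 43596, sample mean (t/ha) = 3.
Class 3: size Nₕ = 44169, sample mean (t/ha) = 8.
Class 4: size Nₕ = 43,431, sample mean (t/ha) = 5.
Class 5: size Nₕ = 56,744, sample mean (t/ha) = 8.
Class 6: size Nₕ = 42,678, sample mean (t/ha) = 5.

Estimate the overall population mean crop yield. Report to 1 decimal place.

x̄_st = (Σ Nₕx̄ₕ) / (Σ Nₕ) = (25358·8 + 43596·3 + 44169·8 + 43431·5 + 56744·8 + 42678·5) / 255976
= 1571501 / 255976 = 6.139... → 6.1.

6.1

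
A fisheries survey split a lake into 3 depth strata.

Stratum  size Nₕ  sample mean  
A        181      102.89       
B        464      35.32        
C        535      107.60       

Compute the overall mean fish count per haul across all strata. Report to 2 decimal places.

78.46

N = 1180; weights Wₕ = Nₕ/N = (0.1534, 0.3932, 0.4534).
x̄_st = Σ Wₕ·x̄ₕ = 0.1534·102.89 + 0.3932·35.32 + 0.4534·107.60 ≈ 78.4556...
→ 78.46.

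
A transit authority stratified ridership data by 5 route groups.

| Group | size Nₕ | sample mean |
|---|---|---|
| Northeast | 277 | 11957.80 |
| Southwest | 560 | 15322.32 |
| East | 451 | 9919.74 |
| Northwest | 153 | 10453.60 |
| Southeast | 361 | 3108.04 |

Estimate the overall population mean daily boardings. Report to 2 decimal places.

10592.68

N = 1802; weights Wₕ = Nₕ/N = (0.1537, 0.3108, 0.2503, 0.0849, 0.2003).
x̄_st = Σ Wₕ·x̄ₕ = 0.1537·11957.80 + 0.3108·15322.32 + 0.2503·9919.74 + 0.0849·10453.60 + 0.2003·3108.04 ≈ 10592.6836...
→ 10592.68.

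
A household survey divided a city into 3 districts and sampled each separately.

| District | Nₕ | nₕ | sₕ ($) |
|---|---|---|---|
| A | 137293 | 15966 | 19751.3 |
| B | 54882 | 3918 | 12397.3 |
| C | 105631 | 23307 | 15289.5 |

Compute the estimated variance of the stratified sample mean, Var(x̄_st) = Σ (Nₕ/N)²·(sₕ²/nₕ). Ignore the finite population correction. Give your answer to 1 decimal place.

7787.2

N = 297806. Term for each stratum: Wₕ²sₕ²/nₕ.
Var(x̄_st) = 5193.0816 + 1332.2409 + 1261.8743 = 7787.1968 → 7787.2.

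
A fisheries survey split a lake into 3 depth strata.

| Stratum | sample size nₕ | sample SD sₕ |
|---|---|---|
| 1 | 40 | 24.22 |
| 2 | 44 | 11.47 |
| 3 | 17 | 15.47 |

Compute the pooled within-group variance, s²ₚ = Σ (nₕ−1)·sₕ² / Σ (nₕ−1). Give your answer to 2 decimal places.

330.24

Degrees of freedom: 39 + 43 + 16 = 98.
Σ(nₕ−1)sₕ² = 39·586.6084 + 43·131.5609 + 16·239.3209 = 32363.9807.
s²ₚ = 32363.9807 / 98 = 330.2447... → 330.24.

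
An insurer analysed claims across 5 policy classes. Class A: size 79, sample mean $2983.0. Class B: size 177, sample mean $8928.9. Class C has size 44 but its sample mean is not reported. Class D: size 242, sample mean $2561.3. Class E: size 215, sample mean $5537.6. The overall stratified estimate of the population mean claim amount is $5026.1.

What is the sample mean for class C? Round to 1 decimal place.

4051.5

N = 79 + 177 + 44 + 242 + 215 = 757.
Overall total = μ·N = 5026.1·757 = 3804757.7.
Subtract the known strata: 79·2983.0 + 177·8928.9 + 242·2561.3 + 215·5537.6 = 3626490.9.
Remaining total for class C: 3804757.7 − 3626490.9 = 178266.8.
Divide by its size: 178266.8 / 44 = 4051.518... → 4051.5.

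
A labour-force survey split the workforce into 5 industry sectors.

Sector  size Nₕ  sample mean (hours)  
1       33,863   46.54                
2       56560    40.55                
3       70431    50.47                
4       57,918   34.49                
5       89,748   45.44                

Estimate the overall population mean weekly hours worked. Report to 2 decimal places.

N = 33863 + 56560 + 70431 + 57918 + 89748 = 308520.
Overall mean = Σ (Nₕ/N)·x̄ₕ — weight by population share, not a simple average.
Σ Nₕx̄ₕ = 33863·46.54 + 56560·40.55 + 70431·50.47 + 57918·34.49 + 89748·45.44 = 1575984.02 + 2293508 + 3554652.57 + 1997591.82 + 4078149.12 = 13499885.53.
Divide by N: 13499885.53 / 308520 = 43.7569... → 43.76.

43.76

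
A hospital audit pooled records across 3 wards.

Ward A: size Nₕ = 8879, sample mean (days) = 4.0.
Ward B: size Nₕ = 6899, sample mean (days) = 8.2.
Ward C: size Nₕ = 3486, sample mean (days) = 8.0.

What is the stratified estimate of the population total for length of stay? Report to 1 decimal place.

A: 8879·4.0 = 35516
B: 6899·8.2 = 56571.8
C: 3486·8.0 = 27888
τ̂ = Σ Nₕx̄ₕ = 119975.8.

119975.8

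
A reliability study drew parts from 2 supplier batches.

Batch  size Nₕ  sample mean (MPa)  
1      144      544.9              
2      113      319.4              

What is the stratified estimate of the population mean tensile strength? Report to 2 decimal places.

x̄_st = (Σ Nₕx̄ₕ) / (Σ Nₕ) = (144·544.9 + 113·319.4) / 257
= 114557.8 / 257 = 445.7502... → 445.75.

445.75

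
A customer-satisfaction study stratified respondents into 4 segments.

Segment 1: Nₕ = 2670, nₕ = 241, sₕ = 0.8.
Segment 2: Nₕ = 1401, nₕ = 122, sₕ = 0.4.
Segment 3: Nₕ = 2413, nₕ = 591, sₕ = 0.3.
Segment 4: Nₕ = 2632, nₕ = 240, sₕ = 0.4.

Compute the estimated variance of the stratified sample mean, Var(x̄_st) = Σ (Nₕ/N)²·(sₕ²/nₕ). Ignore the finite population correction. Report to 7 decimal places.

0.0003250

N = 9116. Term for each stratum: Wₕ²sₕ²/nₕ.
Var(x̄_st) = 0.0002278121 + 0.0000309762 + 0.0000106699 + 0.0000555740 = 0.0003250322 → 0.0003250.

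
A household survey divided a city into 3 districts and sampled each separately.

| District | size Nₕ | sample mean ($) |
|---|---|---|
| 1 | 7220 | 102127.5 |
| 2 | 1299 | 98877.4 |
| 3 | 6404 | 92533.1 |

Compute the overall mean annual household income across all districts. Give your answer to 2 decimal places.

N = 14923; weights Wₕ = Nₕ/N = (0.4838, 0.0870, 0.4291).
x̄_st = Σ Wₕ·x̄ₕ = 0.4838·102127.5 + 0.0870·98877.4 + 0.4291·92533.1 ≈ 97727.2844...
→ 97727.28.

97727.28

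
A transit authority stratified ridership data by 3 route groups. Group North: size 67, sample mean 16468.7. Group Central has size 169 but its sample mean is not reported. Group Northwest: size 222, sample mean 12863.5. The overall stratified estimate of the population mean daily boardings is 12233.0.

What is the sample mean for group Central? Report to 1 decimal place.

N = 67 + 169 + 222 = 458.
Overall total = μ·N = 12233.0·458 = 5602714.
Subtract the known strata: 67·16468.7 + 222·12863.5 = 3959099.9.
Remaining total for group Central: 5602714 − 3959099.9 = 1643614.1.
Divide by its size: 1643614.1 / 169 = 9725.527... → 9725.5.

9725.5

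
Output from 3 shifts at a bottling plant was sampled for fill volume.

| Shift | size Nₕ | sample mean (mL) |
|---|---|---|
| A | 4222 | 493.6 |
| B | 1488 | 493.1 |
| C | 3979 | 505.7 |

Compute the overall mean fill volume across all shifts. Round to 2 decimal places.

498.49

N = 9689; weights Wₕ = Nₕ/N = (0.4358, 0.1536, 0.4107).
x̄_st = Σ Wₕ·x̄ₕ = 0.4358·493.6 + 0.1536·493.1 + 0.4107·505.7 ≈ 498.4923...
→ 498.49.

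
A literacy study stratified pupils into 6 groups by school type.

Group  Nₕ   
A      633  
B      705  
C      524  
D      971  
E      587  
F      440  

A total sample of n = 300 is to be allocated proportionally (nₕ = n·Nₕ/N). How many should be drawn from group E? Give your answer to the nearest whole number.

N = 633 + 705 + 524 + 971 + 587 + 440 = 3860.
n_E = 300·587/3860 = 45.622... → 46.

46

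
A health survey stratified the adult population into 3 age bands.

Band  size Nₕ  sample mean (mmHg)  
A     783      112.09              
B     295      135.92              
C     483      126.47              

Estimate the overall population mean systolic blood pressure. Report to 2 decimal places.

121.04

x̄_st = (Σ Nₕx̄ₕ) / (Σ Nₕ) = (783·112.09 + 295·135.92 + 483·126.47) / 1561
= 188947.88 / 1561 = 121.0428... → 121.04.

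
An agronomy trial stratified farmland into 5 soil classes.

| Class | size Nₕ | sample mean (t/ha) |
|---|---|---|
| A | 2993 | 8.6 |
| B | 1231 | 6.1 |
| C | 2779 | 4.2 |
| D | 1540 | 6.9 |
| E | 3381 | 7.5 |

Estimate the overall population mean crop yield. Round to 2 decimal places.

6.78

N = 11924; weights Wₕ = Nₕ/N = (0.2510, 0.1032, 0.2331, 0.1292, 0.2835).
x̄_st = Σ Wₕ·x̄ₕ = 0.2510·8.6 + 0.1032·6.1 + 0.2331·4.2 + 0.1292·6.9 + 0.2835·7.5 ≈ 6.7850...
→ 6.78.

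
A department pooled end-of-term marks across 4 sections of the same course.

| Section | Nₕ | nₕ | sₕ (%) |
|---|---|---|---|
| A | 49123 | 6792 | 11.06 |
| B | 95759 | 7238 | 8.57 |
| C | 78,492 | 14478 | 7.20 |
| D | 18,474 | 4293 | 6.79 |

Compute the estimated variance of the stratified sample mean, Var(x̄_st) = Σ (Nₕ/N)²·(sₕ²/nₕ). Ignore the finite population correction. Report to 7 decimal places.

N = 241848; Wₕ = Nₕ/N.
section A: (49123/241848)²·11.06²/6792 = 0.0007430146
section B: (95759/241848)²·8.57²/7238 = 0.0015908062
section C: (78492/241848)²·7.20²/14478 = 0.0003771570
section D: (18474/241848)²·6.79²/4293 = 0.0000626636
Sum = 0.0027736414 → 0.0027736.

0.0027736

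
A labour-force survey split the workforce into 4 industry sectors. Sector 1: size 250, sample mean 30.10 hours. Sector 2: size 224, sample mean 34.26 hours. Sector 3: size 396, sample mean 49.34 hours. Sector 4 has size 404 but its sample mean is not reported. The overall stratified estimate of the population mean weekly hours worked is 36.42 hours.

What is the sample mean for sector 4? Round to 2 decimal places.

Σ Nₕx̄ₕ = N·μ, so 404·x̄_4 = 1274·36.42 − (250·30.10 + 224·34.26 + 396·49.34).
= 46399.08 − 34737.88 = 11661.2.
x̄_4 = 11661.2 / 404 = 28.8644... → 28.86.

28.86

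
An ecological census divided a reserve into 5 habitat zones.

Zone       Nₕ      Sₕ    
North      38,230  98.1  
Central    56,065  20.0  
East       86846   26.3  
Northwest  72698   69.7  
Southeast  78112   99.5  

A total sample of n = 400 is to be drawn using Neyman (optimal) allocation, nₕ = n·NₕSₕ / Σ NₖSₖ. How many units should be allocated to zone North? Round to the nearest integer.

75

North: NₕSₕ = 38230·98.1 = 3750363
Central: NₕSₕ = 56065·20.0 = 1121300
East: NₕSₕ = 86846·26.3 = 2284049.8
Northwest: NₕSₕ = 72698·69.7 = 5067050.6
Southeast: NₕSₕ = 78112·99.5 = 7772144
Σ NₕSₕ = 19994907.4.
n_North = 400·3750363/19994907.4 = 75.026... → 75.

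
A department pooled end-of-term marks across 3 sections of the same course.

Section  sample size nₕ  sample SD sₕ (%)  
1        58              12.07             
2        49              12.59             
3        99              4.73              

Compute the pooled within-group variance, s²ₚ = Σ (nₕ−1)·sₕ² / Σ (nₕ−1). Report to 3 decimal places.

89.187

Degrees of freedom: 57 + 48 + 98 = 203.
Σ(nₕ−1)sₕ² = 57·145.6849 + 48·158.5081 + 98·22.3729 = 18104.9723.
s²ₚ = 18104.9723 / 203 = 89.18706... → 89.187.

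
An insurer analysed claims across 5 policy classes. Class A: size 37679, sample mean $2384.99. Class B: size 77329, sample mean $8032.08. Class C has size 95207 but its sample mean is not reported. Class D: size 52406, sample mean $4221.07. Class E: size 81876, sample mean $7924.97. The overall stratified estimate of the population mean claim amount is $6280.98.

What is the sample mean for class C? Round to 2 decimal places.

N = 37679 + 77329 + 95207 + 52406 + 81876 = 344497.
Overall total = μ·N = 6280.98·344497 = 2163778767.06.
Subtract the known strata: 37679·2384.99 + 77329·8032.08 + 52406·4221.07 + 81876·7924.97 = 1581050990.67.
Remaining total for class C: 2163778767.06 − 1581050990.67 = 582727776.39.
Divide by its size: 582727776.39 / 95207 = 6120.6400... → 6120.64.

6120.64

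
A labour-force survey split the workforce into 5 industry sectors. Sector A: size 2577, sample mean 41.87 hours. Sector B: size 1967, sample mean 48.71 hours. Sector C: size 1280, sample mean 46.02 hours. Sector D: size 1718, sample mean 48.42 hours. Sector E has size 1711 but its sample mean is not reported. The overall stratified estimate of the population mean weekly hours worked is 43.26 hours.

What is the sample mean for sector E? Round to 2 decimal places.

31.84

N = 2577 + 1967 + 1280 + 1718 + 1711 = 9253.
Overall total = μ·N = 43.26·9253 = 400284.78.
Subtract the known strata: 2577·41.87 + 1967·48.71 + 1280·46.02 + 1718·48.42 = 345802.72.
Remaining total for sector E: 400284.78 − 345802.72 = 54482.06.
Divide by its size: 54482.06 / 1711 = 31.8422... → 31.84.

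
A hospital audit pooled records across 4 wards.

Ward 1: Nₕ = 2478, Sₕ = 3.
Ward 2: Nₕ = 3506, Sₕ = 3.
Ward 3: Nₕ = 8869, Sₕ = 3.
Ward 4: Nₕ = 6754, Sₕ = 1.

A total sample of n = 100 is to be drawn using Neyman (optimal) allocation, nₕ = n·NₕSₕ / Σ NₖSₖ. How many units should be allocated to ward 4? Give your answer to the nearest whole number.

1: NₕSₕ = 2478·3 = 7434
2: NₕSₕ = 3506·3 = 10518
3: NₕSₕ = 8869·3 = 26607
4: NₕSₕ = 6754·1 = 6754
Σ NₕSₕ = 51313.
n_4 = 100·6754/51313 = 13.162... → 13.

13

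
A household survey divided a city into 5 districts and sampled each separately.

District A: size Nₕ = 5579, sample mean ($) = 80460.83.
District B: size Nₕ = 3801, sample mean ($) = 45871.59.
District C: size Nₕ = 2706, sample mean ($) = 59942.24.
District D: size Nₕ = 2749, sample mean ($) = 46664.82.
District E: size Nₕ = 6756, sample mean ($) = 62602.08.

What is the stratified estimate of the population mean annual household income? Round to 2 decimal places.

N = 5579 + 3801 + 2706 + 2749 + 6756 = 21591.
Weight each subgroup mean by Nₕ/N and sum.
Σ Nₕx̄ₕ = 5579·80460.83 + 3801·45871.59 + 2706·59942.24 + 2749·46664.82 + 6756·62602.08 = 448890970.57 + 174357913.59 + 162203701.44 + 128281590.18 + 422939652.48 = 1336673828.26.
Divide by N: 1336673828.26 / 21591 = 61908.8430... → 61908.84.

61908.84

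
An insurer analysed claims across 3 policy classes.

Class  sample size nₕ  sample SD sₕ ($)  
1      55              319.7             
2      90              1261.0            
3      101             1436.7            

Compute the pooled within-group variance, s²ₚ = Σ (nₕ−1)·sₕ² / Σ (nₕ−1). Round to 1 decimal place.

1454529.6

Degrees of freedom: 54 + 89 + 100 = 243.
Σ(nₕ−1)sₕ² = 54·102208.09 + 89·1590121 + 100·2064106.89 = 353450694.86.
s²ₚ = 353450694.86 / 243 = 1454529.608... → 1454529.6.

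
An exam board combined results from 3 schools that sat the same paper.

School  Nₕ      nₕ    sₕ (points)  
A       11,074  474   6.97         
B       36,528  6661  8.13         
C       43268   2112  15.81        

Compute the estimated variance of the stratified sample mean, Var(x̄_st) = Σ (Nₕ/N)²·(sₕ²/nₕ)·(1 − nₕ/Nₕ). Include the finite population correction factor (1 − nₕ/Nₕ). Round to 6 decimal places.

0.028291

N = 90870. Term for each stratum: Wₕ²sₕ²/nₕ·(1−nₕ/Nₕ).
Var(x̄_st) = 0.001456990 + 0.001311047 + 0.025522825 = 0.028290862 → 0.028291.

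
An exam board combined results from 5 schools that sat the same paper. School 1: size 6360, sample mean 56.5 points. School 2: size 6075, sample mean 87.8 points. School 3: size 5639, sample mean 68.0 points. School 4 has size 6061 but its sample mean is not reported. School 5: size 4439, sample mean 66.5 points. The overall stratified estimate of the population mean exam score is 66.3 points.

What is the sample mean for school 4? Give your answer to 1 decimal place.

N = 6360 + 6075 + 5639 + 6061 + 4439 = 28574.
Overall total = μ·N = 66.3·28574 = 1894456.2.
Subtract the known strata: 6360·56.5 + 6075·87.8 + 5639·68.0 + 4439·66.5 = 1571370.5.
Remaining total for school 4: 1894456.2 − 1571370.5 = 323085.7.
Divide by its size: 323085.7 / 6061 = 53.306... → 53.3.

53.3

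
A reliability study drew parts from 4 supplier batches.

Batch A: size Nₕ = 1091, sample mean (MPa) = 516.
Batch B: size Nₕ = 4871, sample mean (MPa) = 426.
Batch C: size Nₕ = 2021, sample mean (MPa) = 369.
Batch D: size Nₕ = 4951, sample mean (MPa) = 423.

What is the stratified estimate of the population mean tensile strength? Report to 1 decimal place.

N = 1091 + 4871 + 2021 + 4951 = 12934.
Overall mean = Σ (Nₕ/N)·x̄ₕ — weight by population share, not a simple average.
Σ Nₕx̄ₕ = 1091·516 + 4871·426 + 2021·369 + 4951·423 = 562956 + 2075046 + 745749 + 2094273 = 5478024.
Divide by N: 5478024 / 12934 = 423.537... → 423.5.

423.5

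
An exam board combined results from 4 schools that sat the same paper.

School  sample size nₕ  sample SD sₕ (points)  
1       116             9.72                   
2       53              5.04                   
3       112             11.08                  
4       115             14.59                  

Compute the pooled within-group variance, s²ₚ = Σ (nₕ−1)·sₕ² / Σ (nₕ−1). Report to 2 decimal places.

Degrees of freedom: 115 + 52 + 111 + 114 = 392.
Σ(nₕ−1)sₕ² = 115·94.4784 + 52·25.4016 + 111·122.7664 + 114·212.8681 = 50079.933.
s²ₚ = 50079.933 / 392 = 127.7549... → 127.75.

127.75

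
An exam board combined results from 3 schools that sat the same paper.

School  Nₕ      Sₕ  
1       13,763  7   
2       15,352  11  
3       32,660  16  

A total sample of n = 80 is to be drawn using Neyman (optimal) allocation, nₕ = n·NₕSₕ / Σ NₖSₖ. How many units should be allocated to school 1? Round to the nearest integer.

Σ NₕSₕ = 13763·7 + 15352·11 + 32660·16 = 787773.
Share for 1: 96341/787773 = 0.12230.
n_1 = 80 × 0.12230 = 9.784... → 10.

10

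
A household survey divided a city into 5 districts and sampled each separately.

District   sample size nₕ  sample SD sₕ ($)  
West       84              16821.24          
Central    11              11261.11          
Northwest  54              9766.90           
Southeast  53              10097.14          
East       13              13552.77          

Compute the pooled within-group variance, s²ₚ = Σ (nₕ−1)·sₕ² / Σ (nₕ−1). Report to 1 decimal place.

Degrees of freedom: 83 + 10 + 53 + 52 + 12 = 210.
Σ(nₕ−1)sₕ² = 83·282954115.1376 + 10·126812598.4321 + 53·95392335.61 + 52·101952236.1796 + 12·183677574.6729 = 37314758505.4858.
s²ₚ = 37314758505.4858 / 210 = 177689326.217... → 177689326.2.

177689326.2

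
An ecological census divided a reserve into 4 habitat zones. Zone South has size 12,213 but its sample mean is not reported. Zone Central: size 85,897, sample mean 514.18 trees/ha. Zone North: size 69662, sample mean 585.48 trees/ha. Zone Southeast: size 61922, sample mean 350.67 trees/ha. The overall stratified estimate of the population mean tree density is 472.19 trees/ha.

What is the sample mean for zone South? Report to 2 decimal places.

Σ Nₕx̄ₕ = N·μ, so 12213·x̄_South = 229694·472.19 − (85897·514.18 + 69662·585.48 + 61922·350.67).
= 108459209.86 − 106666414.96 = 1792794.9.
x̄_South = 1792794.9 / 12213 = 146.7940... → 146.79.

146.79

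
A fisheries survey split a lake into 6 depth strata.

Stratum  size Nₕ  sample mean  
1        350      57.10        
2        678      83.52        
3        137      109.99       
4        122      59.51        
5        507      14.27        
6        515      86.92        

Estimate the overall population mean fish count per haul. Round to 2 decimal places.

65.37

x̄_st = (Σ Nₕx̄ₕ) / (Σ Nₕ) = (350·57.10 + 678·83.52 + 137·109.99 + 122·59.51 + 507·14.27 + 515·86.92) / 2309
= 150939.1 / 2309 = 65.3699... → 65.37.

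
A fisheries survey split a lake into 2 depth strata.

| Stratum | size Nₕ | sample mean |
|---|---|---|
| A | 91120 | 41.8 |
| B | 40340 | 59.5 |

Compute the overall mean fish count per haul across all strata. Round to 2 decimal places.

47.23

N = 91120 + 40340 = 131460.
Overall mean = Σ (Nₕ/N)·x̄ₕ — weight by population share, not a simple average.
Σ Nₕx̄ₕ = 91120·41.8 + 40340·59.5 = 3808816 + 2400230 = 6209046.
Divide by N: 6209046 / 131460 = 47.2314... → 47.23.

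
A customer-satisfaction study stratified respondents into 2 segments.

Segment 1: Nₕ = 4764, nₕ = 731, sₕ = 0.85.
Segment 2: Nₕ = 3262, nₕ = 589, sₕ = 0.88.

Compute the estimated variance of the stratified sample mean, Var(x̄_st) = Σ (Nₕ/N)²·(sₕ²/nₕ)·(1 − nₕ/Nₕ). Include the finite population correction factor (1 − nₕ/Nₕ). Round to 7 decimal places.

0.0004728

N = 8026. Term for each stratum: Wₕ²sₕ²/nₕ·(1−nₕ/Nₕ).
Var(x̄_st) = 0.0002947964 + 0.0001779650 = 0.0004727614 → 0.0004728.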